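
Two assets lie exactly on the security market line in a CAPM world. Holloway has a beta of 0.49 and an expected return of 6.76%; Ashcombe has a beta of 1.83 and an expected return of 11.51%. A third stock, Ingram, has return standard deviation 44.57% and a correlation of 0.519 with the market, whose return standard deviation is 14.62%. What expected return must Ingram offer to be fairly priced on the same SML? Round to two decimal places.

10.63%

MRP = (11.51% − 6.76%) / (1.83 − 0.49) = 3.5448%
R_f = 6.76% − 0.49 × 3.5448% = 5.0230%
β_Ingram = ρ·σ_i/σ_m = 0.519 × 44.57 / 14.62 = 1.5822
E(R_Ingram) = R_f + β × MRP = 5.0230% + 1.5822 × 3.5448% = 10.63%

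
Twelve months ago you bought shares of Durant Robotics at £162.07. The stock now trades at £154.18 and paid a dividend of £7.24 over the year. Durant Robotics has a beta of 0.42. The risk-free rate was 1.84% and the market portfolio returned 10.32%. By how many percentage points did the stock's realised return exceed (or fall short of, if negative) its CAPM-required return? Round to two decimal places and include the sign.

Realised HPR = (P1 + D1 − P0) / P0 = (154.18 + 7.24 − 162.07) / 162.07 = -0.65 / 162.07 = -0.4011%
MRP = 10.32% − 1.84% = 8.48%
CAPM required = R_f + β·MRP = 1.84% + 0.42 × 8.48% = 5.4016%
α = realised − required = -0.4011% − 5.4016% = -5.80%

-5.80%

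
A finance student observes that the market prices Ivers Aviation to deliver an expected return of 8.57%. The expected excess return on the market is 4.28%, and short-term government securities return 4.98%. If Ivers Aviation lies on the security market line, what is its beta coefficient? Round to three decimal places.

0.839

β = (E(R) − R_f) / MRP = (8.57% − 4.98%) / 4.28% = 3.59% / 4.28% = 0.839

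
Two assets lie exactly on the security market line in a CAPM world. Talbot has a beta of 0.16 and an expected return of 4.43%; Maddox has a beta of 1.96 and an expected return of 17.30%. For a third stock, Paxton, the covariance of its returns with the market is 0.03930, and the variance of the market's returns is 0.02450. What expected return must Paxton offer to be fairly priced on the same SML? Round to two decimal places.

MRP = (17.30% − 4.43%) / (1.96 − 0.16) = 7.1500%
R_f = 4.43% − 0.16 × 7.1500% = 3.2860%
β_Paxton = Cov / Var(R_m) = 0.03930 / 0.02450 = 1.6041
E(R_Paxton) = R_f + β × MRP = 3.2860% + 1.6041 × 7.1500% = 14.76%

14.76%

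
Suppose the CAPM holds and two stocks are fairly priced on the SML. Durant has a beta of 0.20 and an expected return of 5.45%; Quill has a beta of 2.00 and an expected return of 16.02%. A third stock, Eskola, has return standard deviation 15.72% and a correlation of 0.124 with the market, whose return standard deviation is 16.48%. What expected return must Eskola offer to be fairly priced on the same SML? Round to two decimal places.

4.97%

MRP = (16.02% − 5.45%) / (2.00 − 0.20) = 5.8722%
R_f = 5.45% − 0.20 × 5.8722% = 4.2756%
β_Eskola = ρ·σ_i/σ_m = 0.124 × 15.72 / 16.48 = 0.1183
E(R_Eskola) = R_f + β × MRP = 4.2756% + 0.1183 × 5.8722% = 4.97%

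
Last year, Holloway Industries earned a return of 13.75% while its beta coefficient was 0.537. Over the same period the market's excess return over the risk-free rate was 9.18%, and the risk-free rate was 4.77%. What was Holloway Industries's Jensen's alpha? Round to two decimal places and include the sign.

+4.05%

CAPM benchmark = R_f + β(R_m − R_f) = 4.77% + 0.537 × 9.18% = 9.69966%
α = actual − benchmark = 13.75% − 9.69966% = +4.05%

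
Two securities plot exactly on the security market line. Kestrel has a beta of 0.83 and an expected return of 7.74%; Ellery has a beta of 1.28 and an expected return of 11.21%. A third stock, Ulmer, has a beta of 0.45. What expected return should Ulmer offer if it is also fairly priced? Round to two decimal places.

MRP (SML slope) = (11.21% − 7.74%) / (1.28 − 0.83) = 3.47% / 0.45 = 7.7111%
R_f (intercept) = 7.74% − 0.83 × 7.7111% = 1.3398%
E(R_Ulmer) = R_f + β × MRP = 1.3398% + 0.45 × 7.7111% = 4.81%

4.81%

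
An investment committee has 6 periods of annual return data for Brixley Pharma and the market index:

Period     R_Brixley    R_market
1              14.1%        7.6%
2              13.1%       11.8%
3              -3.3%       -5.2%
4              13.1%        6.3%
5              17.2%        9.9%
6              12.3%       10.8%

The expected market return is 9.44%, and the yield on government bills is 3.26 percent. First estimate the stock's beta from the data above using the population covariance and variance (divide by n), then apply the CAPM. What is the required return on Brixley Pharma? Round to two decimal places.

Mean R_i = (14.1 + 13.1 − 3.3 + 13.1 + 17.2 + 12.3) / 6 = 11.0833%
Mean R_m = (7.6 + 11.8 − 5.2 + 6.3 + 9.9 + 10.8) / 6 = 6.8667%
Σ(R_i − R̄_i)(R_m − R̄_m) = 207.9167  ⇒  Cov = 207.9167 / 6 = 34.6528
Σ(R_m − R̄_m)² = 195.4733  ⇒  Var(R_m) = 195.4733 / 6 = 32.5789
β = Cov / Var(R_m) = 34.6528 / 32.5789 = 1.0637
MRP = 9.44% − 3.26% = 6.18%
E(R) = R_f + β × MRP = 3.26% + 1.0637 × 6.18% = 9.83%

9.83%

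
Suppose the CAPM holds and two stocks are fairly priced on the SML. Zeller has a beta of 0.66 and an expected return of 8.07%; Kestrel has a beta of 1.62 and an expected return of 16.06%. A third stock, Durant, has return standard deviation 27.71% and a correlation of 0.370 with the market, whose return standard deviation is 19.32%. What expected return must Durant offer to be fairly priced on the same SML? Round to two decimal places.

6.99%

MRP = (16.06% − 8.07%) / (1.62 − 0.66) = 8.3229%
R_f = 8.07% − 0.66 × 8.3229% = 2.5769%
β_Durant = ρ·σ_i/σ_m = 0.370 × 27.71 / 19.32 = 0.5307
E(R_Durant) = R_f + β × MRP = 2.5769% + 0.5307 × 8.3229% = 6.99%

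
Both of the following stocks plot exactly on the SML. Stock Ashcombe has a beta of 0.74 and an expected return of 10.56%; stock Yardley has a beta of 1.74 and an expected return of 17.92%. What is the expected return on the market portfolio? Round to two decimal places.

Both satisfy E(R) = R_f + β·MRP, so the slope of the SML is
MRP = (17.92% − 10.56%) / (1.74 − 0.74) = 7.36% / 1.00 = 7.3600%
R_f = E(R_Ashcombe) − β_Ashcombe·MRP = 10.56% − 0.74 × 7.3600% = 5.1136%
E(R_m) = R_f + MRP = 5.1136% + 7.3600% = 12.47%

12.47%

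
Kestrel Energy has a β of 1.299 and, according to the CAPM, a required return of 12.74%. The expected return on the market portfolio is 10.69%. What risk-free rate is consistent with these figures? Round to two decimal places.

3.83%

E(R) = R_f + β(E(R_m) − R_f) = R_f(1 − β) + β·E(R_m)
12.74% = R_f × (1 − 1.299) + 1.299 × 10.69%
12.74% = R_f × -0.299 + 13.88631%
R_f = (12.74% − 13.88631%) / -0.299 = 3.83%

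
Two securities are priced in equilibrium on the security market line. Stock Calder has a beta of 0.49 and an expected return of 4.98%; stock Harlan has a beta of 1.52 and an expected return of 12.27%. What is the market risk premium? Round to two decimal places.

7.08%

Both satisfy E(R) = R_f + β·MRP, so the slope of the SML is
MRP = (12.27% − 4.98%) / (1.52 − 0.49) = 7.29% / 1.03 = 7.0777%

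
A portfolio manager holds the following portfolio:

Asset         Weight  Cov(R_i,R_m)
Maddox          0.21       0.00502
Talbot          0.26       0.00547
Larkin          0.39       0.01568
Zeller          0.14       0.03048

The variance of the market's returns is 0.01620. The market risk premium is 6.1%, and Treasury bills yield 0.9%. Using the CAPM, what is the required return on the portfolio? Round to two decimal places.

5.74%

β_Maddox = 0.00502 / 0.01620 = 0.3099
β_Talbot = 0.00547 / 0.01620 = 0.3377
β_Larkin = 0.01568 / 0.01620 = 0.9679
β_Zeller = 0.03048 / 0.01620 = 1.8815
β_P = Σ w_i β_i = 0.21×0.3099 + 0.26×0.3377 + 0.39×0.9679 + 0.14×1.8815 = 0.7938
E(R_P) = R_f + β_P × MRP = 0.9% + 0.7938 × 6.1% = 5.74%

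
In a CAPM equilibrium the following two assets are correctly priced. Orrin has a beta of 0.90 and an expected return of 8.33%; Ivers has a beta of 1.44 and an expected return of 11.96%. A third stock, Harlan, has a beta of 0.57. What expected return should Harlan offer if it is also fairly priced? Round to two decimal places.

MRP (SML slope) = (11.96% − 8.33%) / (1.44 − 0.90) = 3.63% / 0.54 = 6.7222%
R_f (intercept) = 8.33% − 0.90 × 6.7222% = 2.2800%
E(R_Harlan) = R_f + β × MRP = 2.2800% + 0.57 × 6.7222% = 6.11%

6.11%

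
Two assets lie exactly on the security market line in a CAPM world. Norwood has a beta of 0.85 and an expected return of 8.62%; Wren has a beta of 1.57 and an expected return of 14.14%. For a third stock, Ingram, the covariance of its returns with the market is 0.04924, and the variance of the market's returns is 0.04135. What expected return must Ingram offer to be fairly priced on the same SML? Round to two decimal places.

MRP = (14.14% − 8.62%) / (1.57 − 0.85) = 7.6667%
R_f = 8.62% − 0.85 × 7.6667% = 2.1033%
β_Ingram = Cov / Var(R_m) = 0.04924 / 0.04135 = 1.1908
E(R_Ingram) = R_f + β × MRP = 2.1033% + 1.1908 × 7.6667% = 11.23%

11.23%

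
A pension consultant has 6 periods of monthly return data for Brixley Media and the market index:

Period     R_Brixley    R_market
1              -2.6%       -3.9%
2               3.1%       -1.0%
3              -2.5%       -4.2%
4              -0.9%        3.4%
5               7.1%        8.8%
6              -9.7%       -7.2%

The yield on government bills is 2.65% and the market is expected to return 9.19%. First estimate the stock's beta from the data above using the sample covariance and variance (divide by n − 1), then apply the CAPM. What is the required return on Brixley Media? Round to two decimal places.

8.09%

Mean R_i = (-2.6 + 3.1 − 2.5 − 0.9 + 7.1 − 9.7) / 6 = -0.9167%
Mean R_m = (-3.9 − 1.0 − 4.2 + 3.4 + 8.8 − 7.2) / 6 = -0.6833%
Σ(R_i − R̄_i)(R_m − R̄_m) = 143.0417  ⇒  Cov = 143.0417 / 5 = 28.6083
Σ(R_m − R̄_m)² = 171.8883  ⇒  Var(R_m) = 171.8883 / 5 = 34.3777
β = Cov / Var(R_m) = 28.6083 / 34.3777 = 0.8322
MRP = 9.19% − 2.65% = 6.54%
E(R) = R_f + β × MRP = 2.65% + 0.8322 × 6.54% = 8.09%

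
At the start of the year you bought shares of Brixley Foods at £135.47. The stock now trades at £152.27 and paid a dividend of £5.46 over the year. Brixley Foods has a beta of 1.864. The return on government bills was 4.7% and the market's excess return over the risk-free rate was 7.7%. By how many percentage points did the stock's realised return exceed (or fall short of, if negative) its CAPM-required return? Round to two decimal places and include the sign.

Realised HPR = (P1 + D1 − P0) / P0 = (152.27 + 5.46 − 135.47) / 135.47 = 22.26 / 135.47 = 16.4317%
CAPM required = R_f + β·MRP = 4.7% + 1.864 × 7.7% = 19.0528%
α = realised − required = 16.4317% − 19.0528% = -2.62%

-2.62%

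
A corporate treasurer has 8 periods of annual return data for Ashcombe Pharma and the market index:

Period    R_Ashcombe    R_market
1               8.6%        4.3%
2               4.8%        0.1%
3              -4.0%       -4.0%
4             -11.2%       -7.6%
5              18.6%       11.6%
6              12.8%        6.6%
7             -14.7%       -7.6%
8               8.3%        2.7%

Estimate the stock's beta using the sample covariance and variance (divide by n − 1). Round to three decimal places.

Mean R_i = (8.6 + 4.8 − 4.0 − 11.2 + 18.6 + 12.8 − 14.7 + 8.3) / 8 = 2.9000%
Mean R_m = (4.3 + 0.1 − 4.0 − 7.6 + 11.6 + 6.6 − 7.6 + 2.7) / 8 = 0.7625%
Σ(R_i − R̄_i)(R_m − R̄_m) = 555.2600  ⇒  Cov = 555.2600 / 7 = 79.3229
Σ(R_m − R̄_m)² = 330.7788  ⇒  Var(R_m) = 330.7788 / 7 = 47.2541
β = Cov / Var(R_m) = 79.3229 / 47.2541 = 1.6786

1.679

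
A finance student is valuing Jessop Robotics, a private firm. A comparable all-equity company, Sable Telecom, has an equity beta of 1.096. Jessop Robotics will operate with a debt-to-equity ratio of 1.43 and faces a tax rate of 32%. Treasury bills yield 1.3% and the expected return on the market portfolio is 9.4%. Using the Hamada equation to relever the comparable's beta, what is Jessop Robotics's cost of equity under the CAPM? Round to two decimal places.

β_L = β_U × [1 + (1 − t)(D/E)] = 1.096 × [1 + (1 − 0.32) × 1.43]
    = 1.096 × [1 + 0.68 × 1.43] = 1.096 × 1.9724 = 2.1618
MRP = 9.4% − 1.3% = 8.10%
E(R) = R_f + β_L × MRP = 1.3% + 2.1618 × 8.1% = 18.81%

18.81%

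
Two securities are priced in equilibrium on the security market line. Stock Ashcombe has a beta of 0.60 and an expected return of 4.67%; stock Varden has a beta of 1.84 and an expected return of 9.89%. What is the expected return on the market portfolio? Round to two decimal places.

6.35%

Both satisfy E(R) = R_f + β·MRP, so the slope of the SML is
MRP = (9.89% − 4.67%) / (1.84 − 0.60) = 5.22% / 1.24 = 4.2097%
R_f = E(R_Ashcombe) − β_Ashcombe·MRP = 4.67% − 0.60 × 4.2097% = 2.1442%
E(R_m) = R_f + MRP = 2.1442% + 4.2097% = 6.35%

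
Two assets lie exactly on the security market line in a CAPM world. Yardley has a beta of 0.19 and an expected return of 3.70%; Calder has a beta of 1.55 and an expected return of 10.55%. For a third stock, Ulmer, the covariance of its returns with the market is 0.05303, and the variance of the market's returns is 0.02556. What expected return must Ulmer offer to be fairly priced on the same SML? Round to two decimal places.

13.19%

MRP = (10.55% − 3.70%) / (1.55 − 0.19) = 5.0368%
R_f = 3.70% − 0.19 × 5.0368% = 2.7430%
β_Ulmer = Cov / Var(R_m) = 0.05303 / 0.02556 = 2.0747
E(R_Ulmer) = R_f + β × MRP = 2.7430% + 2.0747 × 5.0368% = 13.19%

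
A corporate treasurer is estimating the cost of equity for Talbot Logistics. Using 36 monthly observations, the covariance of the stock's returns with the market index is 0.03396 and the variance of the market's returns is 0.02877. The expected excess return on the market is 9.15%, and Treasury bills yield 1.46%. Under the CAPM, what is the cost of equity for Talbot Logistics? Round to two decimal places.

12.26%

β = Cov(R_i, R_m) / Var(R_m) = 0.03396 / 0.02877 = 1.1804
E(R) = R_f + β × MRP = 1.46% + 1.1804 × 9.15% = 12.26%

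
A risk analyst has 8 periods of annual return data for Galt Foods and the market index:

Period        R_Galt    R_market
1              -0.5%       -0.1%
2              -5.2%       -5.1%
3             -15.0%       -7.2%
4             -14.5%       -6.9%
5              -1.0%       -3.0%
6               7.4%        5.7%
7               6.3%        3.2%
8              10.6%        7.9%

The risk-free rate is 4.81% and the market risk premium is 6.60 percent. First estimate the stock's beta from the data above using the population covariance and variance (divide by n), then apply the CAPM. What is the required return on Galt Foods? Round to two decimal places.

15.32%

Mean R_i = (-0.5 − 5.2 − 15.0 − 14.5 − 1.0 + 7.4 + 6.3 + 10.6) / 8 = -1.4875%
Mean R_m = (-0.1 − 5.1 − 7.2 − 6.9 − 3.0 + 5.7 + 3.2 + 7.9) / 8 = -0.6875%
Σ(R_i − R̄_i)(R_m − R̄_m) = 375.5188  ⇒  Cov = 375.5188 / 8 = 46.9399
Σ(R_m − R̄_m)² = 235.8288  ⇒  Var(R_m) = 235.8288 / 8 = 29.4786
β = Cov / Var(R_m) = 46.9399 / 29.4786 = 1.5923
E(R) = R_f + β × MRP = 4.81% + 1.5923 × 6.60% = 15.32%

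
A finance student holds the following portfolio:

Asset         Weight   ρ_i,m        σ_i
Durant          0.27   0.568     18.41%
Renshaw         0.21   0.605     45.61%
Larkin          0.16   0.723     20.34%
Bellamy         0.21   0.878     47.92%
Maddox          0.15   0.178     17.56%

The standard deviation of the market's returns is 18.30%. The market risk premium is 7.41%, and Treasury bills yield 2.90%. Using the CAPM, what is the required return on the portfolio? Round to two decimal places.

11.11%

β_Durant = 0.568 × 18.41% / 18.30% = 0.5714
β_Renshaw = 0.605 × 45.61% / 18.30% = 1.5079
β_Larkin = 0.723 × 20.34% / 18.30% = 0.8036
β_Bellamy = 0.878 × 47.92% / 18.30% = 2.2991
β_Maddox = 0.178 × 17.56% / 18.30% = 0.1708
β_P = Σ w_i β_i = 0.27×0.5714 + 0.21×1.5079 + 0.16×0.8036 + 0.21×2.2991 + 0.15×0.1708 = 1.1079
E(R_P) = R_f + β_P × MRP = 2.90% + 1.1079 × 7.41% = 11.11%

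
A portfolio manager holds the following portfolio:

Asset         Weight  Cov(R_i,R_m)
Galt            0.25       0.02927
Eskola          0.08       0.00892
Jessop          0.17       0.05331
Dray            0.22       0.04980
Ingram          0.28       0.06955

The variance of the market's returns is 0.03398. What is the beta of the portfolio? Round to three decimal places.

1.399

β_Galt = 0.02927 / 0.03398 = 0.8614
β_Eskola = 0.00892 / 0.03398 = 0.2625
β_Jessop = 0.05331 / 0.03398 = 1.5689
β_Dray = 0.04980 / 0.03398 = 1.4656
β_Ingram = 0.06955 / 0.03398 = 2.0468
β_P = Σ w_i β_i = 0.25×0.8614 + 0.08×0.2625 + 0.17×1.5689 + 0.22×1.4656 + 0.28×2.0468 = 1.3986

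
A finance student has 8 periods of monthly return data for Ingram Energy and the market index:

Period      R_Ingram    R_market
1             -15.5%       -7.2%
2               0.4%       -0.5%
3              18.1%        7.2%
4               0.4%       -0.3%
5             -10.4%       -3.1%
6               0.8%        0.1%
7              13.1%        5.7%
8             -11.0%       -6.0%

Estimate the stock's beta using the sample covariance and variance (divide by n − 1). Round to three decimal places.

Mean R_i = (-15.5 + 0.4 + 18.1 + 0.4 − 10.4 + 0.8 + 13.1 − 11.0) / 8 = -0.5125%
Mean R_m = (-7.2 − 0.5 + 7.2 − 0.3 − 3.1 + 0.1 + 5.7 − 6.0) / 8 = -0.5125%
Σ(R_i − R̄_i)(R_m − R̄_m) = 412.4888  ⇒  Cov = 412.4888 / 7 = 58.9270
Σ(R_m − R̄_m)² = 180.0288  ⇒  Var(R_m) = 180.0288 / 7 = 25.7184
β = Cov / Var(R_m) = 58.9270 / 25.7184 = 2.2912

2.291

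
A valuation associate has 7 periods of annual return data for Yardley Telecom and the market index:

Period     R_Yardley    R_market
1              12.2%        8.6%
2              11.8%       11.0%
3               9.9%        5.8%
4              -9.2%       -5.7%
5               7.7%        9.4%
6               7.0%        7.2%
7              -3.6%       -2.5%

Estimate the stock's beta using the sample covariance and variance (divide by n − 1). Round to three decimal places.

Mean R_i = (12.2 + 11.8 + 9.9 − 9.2 + 7.7 + 7.0 − 3.6) / 7 = 5.1143%
Mean R_m = (8.6 + 11.0 + 5.8 − 5.7 + 9.4 + 7.2 − 2.5) / 7 = 4.8286%
Σ(R_i − R̄_i)(R_m − R̄_m) = 303.4971  ⇒  Cov = 303.4971 / 6 = 50.5829
Σ(R_m − R̄_m)² = 244.3343  ⇒  Var(R_m) = 244.3343 / 6 = 40.7224
β = Cov / Var(R_m) = 50.5829 / 40.7224 = 1.2421

1.242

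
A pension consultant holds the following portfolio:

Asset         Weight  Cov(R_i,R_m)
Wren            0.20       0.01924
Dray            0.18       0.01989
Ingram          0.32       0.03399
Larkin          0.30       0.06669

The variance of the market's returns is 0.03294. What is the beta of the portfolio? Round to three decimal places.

1.163

β_Wren = 0.01924 / 0.03294 = 0.5841
β_Dray = 0.01989 / 0.03294 = 0.6038
β_Ingram = 0.03399 / 0.03294 = 1.0319
β_Larkin = 0.06669 / 0.03294 = 2.0246
β_P = Σ w_i β_i = 0.20×0.5841 + 0.18×0.6038 + 0.32×1.0319 + 0.30×2.0246 = 1.1631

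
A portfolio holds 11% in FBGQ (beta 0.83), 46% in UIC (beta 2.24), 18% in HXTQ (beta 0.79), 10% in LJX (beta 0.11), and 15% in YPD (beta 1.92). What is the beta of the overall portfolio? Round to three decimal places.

β_P = Σ w_i β_i = 0.11×0.83 + 0.46×2.24 + 0.18×0.79 + 0.10×0.11 + 0.15×1.92 = 1.5629

1.563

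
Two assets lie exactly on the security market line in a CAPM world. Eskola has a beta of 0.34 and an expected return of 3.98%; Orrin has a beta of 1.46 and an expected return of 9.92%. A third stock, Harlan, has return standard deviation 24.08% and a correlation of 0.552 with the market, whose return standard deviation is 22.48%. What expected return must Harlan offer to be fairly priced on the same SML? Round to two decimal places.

5.31%

MRP = (9.92% − 3.98%) / (1.46 − 0.34) = 5.3036%
R_f = 3.98% − 0.34 × 5.3036% = 2.1768%
β_Harlan = ρ·σ_i/σ_m = 0.552 × 24.08 / 22.48 = 0.5913
E(R_Harlan) = R_f + β × MRP = 2.1768% + 0.5913 × 5.3036% = 5.31%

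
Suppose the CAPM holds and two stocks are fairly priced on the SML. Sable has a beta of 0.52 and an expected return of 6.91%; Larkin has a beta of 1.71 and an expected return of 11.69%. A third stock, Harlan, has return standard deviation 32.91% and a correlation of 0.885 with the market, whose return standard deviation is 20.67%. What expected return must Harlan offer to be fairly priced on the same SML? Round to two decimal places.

10.48%

MRP = (11.69% − 6.91%) / (1.71 − 0.52) = 4.0168%
R_f = 6.91% − 0.52 × 4.0168% = 4.8213%
β_Harlan = ρ·σ_i/σ_m = 0.885 × 32.91 / 20.67 = 1.4091
E(R_Harlan) = R_f + β × MRP = 4.8213% + 1.4091 × 4.0168% = 10.48%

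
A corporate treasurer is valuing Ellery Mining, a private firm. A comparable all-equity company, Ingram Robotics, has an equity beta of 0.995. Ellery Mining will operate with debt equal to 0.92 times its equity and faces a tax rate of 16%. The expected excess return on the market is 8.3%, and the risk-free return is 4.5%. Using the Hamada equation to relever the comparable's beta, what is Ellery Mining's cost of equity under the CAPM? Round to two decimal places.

β_L = β_U × [1 + (1 − t)(D/E)] = 0.995 × [1 + (1 − 0.16) × 0.92]
    = 0.995 × [1 + 0.84 × 0.92] = 0.995 × 1.7728 = 1.7639
E(R) = R_f + β_L × MRP = 4.5% + 1.7639 × 8.3% = 19.14%

19.14%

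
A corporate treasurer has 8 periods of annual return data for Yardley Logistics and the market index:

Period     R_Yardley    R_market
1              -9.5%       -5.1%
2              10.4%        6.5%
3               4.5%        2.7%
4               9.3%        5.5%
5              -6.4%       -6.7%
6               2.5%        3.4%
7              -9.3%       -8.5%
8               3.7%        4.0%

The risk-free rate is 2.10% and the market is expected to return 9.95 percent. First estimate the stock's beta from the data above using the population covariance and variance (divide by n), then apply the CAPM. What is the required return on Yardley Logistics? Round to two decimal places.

12.25%

Mean R_i = (-9.5 + 10.4 + 4.5 + 9.3 − 6.4 + 2.5 − 9.3 + 3.7) / 8 = 0.6500%
Mean R_m = (-5.1 + 6.5 + 2.7 + 5.5 − 6.7 + 3.4 − 8.5 + 4.0) / 8 = 0.2250%
Σ(R_i − R̄_i)(R_m − R̄_m) = 323.4100  ⇒  Cov = 323.4100 / 8 = 40.4263
Σ(R_m − R̄_m)² = 250.0950  ⇒  Var(R_m) = 250.0950 / 8 = 31.2619
β = Cov / Var(R_m) = 40.4263 / 31.2619 = 1.2931
MRP = 9.95% − 2.10% = 7.85%
E(R) = R_f + β × MRP = 2.10% + 1.2931 × 7.85% = 12.25%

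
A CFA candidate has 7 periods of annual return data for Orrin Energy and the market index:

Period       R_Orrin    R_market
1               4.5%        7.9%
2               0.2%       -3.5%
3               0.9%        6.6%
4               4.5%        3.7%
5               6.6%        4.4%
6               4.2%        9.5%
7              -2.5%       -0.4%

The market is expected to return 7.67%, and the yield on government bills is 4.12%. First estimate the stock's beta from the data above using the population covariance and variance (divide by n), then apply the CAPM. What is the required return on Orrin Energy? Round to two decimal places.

5.60%

Mean R_i = (4.5 + 0.2 + 0.9 + 4.5 + 6.6 + 4.2 − 2.5) / 7 = 2.6286%
Mean R_m = (7.9 − 3.5 + 6.6 + 3.7 + 4.4 + 9.5 − 0.4) / 7 = 4.0286%
Σ(R_i − R̄_i)(R_m − R̄_m) = 53.2543  ⇒  Cov = 53.2543 / 7 = 7.6078
Σ(R_m − R̄_m)² = 128.0743  ⇒  Var(R_m) = 128.0743 / 7 = 18.2963
β = Cov / Var(R_m) = 7.6078 / 18.2963 = 0.4158
MRP = 7.67% − 4.12% = 3.55%
E(R) = R_f + β × MRP = 4.12% + 0.4158 × 3.55% = 5.60%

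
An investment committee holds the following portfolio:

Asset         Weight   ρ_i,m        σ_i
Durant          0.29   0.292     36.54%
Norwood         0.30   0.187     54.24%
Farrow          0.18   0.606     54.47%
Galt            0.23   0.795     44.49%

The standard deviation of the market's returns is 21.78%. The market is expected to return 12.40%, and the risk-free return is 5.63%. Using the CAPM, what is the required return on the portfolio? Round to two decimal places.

11.91%

β_Durant = 0.292 × 36.54% / 21.78% = 0.4899
β_Norwood = 0.187 × 54.24% / 21.78% = 0.4657
β_Farrow = 0.606 × 54.47% / 21.78% = 1.5156
β_Galt = 0.795 × 44.49% / 21.78% = 1.6239
β_P = Σ w_i β_i = 0.29×0.4899 + 0.30×0.4657 + 0.18×1.5156 + 0.23×1.6239 = 0.9281
MRP = 12.40% − 5.63% = 6.77%
E(R_P) = R_f + β_P × MRP = 5.63% + 0.9281 × 6.77% = 11.91%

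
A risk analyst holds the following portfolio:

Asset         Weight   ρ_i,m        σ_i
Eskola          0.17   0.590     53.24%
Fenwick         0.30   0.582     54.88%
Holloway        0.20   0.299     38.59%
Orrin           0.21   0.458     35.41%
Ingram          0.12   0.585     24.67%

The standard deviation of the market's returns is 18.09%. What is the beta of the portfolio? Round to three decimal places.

1.236

β_Eskola = 0.590 × 53.24% / 18.09% = 1.7364
β_Fenwick = 0.582 × 54.88% / 18.09% = 1.7656
β_Holloway = 0.299 × 38.59% / 18.09% = 0.6378
β_Orrin = 0.458 × 35.41% / 18.09% = 0.8965
β_Ingram = 0.585 × 24.67% / 18.09% = 0.7978
β_P = Σ w_i β_i = 0.17×1.7364 + 0.30×1.7656 + 0.20×0.6378 + 0.21×0.8965 + 0.12×0.7978 = 1.2364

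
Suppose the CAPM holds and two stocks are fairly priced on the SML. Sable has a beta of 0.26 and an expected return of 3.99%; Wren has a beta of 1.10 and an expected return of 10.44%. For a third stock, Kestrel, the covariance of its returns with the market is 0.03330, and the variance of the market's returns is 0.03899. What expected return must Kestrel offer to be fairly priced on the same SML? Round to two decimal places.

8.55%

MRP = (10.44% − 3.99%) / (1.10 − 0.26) = 7.6786%
R_f = 3.99% − 0.26 × 7.6786% = 1.9936%
β_Kestrel = Cov / Var(R_m) = 0.03330 / 0.03899 = 0.8541
E(R_Kestrel) = R_f + β × MRP = 1.9936% + 0.8541 × 7.6786% = 8.55%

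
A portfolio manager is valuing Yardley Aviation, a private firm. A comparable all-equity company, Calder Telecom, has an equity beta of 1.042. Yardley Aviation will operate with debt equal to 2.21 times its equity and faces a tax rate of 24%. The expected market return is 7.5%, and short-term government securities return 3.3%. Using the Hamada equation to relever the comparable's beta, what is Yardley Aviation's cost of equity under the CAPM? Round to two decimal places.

β_L = β_U × [1 + (1 − t)(D/E)] = 1.042 × [1 + (1 − 0.24) × 2.21]
    = 1.042 × [1 + 0.76 × 2.21] = 1.042 × 2.6796 = 2.7921
MRP = 7.5% − 3.3% = 4.20%
E(R) = R_f + β_L × MRP = 3.3% + 2.7921 × 4.2% = 15.03%

15.03%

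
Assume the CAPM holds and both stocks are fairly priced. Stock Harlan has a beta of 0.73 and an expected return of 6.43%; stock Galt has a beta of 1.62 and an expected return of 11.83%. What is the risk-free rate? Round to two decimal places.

2.00%

Both satisfy E(R) = R_f + β·MRP, so the slope of the SML is
MRP = (11.83% − 6.43%) / (1.62 − 0.73) = 5.40% / 0.89 = 6.0674%
R_f = E(R_Harlan) − β_Harlan·MRP = 6.43% − 0.73 × 6.0674% = 2.0008%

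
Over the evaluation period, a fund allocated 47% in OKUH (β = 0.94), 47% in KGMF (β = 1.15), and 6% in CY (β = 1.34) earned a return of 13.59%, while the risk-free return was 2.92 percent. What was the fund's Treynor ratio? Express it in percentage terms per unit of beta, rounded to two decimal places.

10.04%

β_P = 0.47×0.94 + 0.47×1.15 + 0.06×1.34 = 1.0627
Treynor = (R_P − R_f) / β_P = (13.59% − 2.92%) / 1.0627 = 10.67% / 1.0627 = 10.04%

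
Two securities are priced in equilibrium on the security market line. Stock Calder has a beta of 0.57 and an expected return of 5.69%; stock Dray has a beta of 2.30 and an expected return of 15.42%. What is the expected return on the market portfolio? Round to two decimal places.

Both satisfy E(R) = R_f + β·MRP, so the slope of the SML is
MRP = (15.42% − 5.69%) / (2.30 − 0.57) = 9.73% / 1.73 = 5.6243%
R_f = E(R_Calder) − β_Calder·MRP = 5.69% − 0.57 × 5.6243% = 2.4841%
E(R_m) = R_f + MRP = 2.4841% + 5.6243% = 8.11%

8.11%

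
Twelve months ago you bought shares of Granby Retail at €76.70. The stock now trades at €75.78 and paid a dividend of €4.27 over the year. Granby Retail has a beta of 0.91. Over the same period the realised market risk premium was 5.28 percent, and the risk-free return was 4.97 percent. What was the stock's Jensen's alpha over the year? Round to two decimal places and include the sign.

-5.41%

Realised HPR = (P1 + D1 − P0) / P0 = (75.78 + 4.27 − 76.70) / 76.70 = 3.35 / 76.70 = 4.3677%
CAPM required = R_f + β·MRP = 4.97% + 0.91 × 5.28% = 9.7748%
α = realised − required = 4.3677% − 9.7748% = -5.41%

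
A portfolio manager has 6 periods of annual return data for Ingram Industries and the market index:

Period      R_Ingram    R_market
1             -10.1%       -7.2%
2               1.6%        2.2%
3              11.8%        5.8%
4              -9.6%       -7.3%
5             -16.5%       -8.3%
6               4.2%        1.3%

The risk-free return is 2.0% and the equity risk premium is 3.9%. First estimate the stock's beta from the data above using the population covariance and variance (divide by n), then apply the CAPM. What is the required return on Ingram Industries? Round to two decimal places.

Mean R_i = (-10.1 + 1.6 + 11.8 − 9.6 − 16.5 + 4.2) / 6 = -3.1000%
Mean R_m = (-7.2 + 2.2 + 5.8 − 7.3 − 8.3 + 1.3) / 6 = -2.2500%
Σ(R_i − R̄_i)(R_m − R̄_m) = 315.3200  ⇒  Cov = 315.3200 / 6 = 52.5533
Σ(R_m − R̄_m)² = 183.8150  ⇒  Var(R_m) = 183.8150 / 6 = 30.6358
β = Cov / Var(R_m) = 52.5533 / 30.6358 = 1.7154
E(R) = R_f + β × MRP = 2.0% + 1.7154 × 3.9% = 8.69%

8.69%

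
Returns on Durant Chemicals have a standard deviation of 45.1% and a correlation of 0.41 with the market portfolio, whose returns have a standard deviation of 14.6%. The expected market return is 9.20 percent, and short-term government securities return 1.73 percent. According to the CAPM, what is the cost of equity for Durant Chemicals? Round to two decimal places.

11.19%

β = ρ × σ_i / σ_m = 0.41 × 45.1% / 14.6% = 1.2665
MRP = 9.20% − 1.73% = 7.47%
E(R) = 1.73% + 1.2665 × 7.47% = 11.19%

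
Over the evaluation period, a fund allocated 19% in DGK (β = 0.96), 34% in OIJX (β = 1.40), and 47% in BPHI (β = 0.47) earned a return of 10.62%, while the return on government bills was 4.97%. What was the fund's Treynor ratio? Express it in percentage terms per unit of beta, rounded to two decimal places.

β_P = 0.19×0.96 + 0.34×1.40 + 0.47×0.47 = 0.8793
Treynor = (R_P − R_f) / β_P = (10.62% − 4.97%) / 0.8793 = 5.65% / 0.8793 = 6.43%

6.43%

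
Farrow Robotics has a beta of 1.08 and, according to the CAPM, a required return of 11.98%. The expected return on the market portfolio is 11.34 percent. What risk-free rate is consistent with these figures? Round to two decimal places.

E(R) = R_f + β(E(R_m) − R_f) = R_f(1 − β) + β·E(R_m)
11.98% = R_f × (1 − 1.08) + 1.08 × 11.34%
11.98% = R_f × -0.08 + 12.2472%
R_f = (11.98% − 12.2472%) / -0.08 = 3.34%

3.34%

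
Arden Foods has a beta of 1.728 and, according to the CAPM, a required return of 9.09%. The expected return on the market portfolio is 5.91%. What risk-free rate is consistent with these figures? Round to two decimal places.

E(R) = R_f + β(E(R_m) − R_f) = R_f(1 − β) + β·E(R_m)
9.09% = R_f × (1 − 1.728) + 1.728 × 5.91%
9.09% = R_f × -0.728 + 10.21248%
R_f = (9.09% − 10.21248%) / -0.728 = 1.54%

1.54%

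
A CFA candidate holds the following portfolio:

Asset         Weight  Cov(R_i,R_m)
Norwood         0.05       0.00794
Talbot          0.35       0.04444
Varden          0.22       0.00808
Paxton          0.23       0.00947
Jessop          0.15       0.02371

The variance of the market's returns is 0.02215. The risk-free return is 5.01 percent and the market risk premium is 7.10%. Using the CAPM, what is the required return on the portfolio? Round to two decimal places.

β_Norwood = 0.00794 / 0.02215 = 0.3585
β_Talbot = 0.04444 / 0.02215 = 2.0063
β_Varden = 0.00808 / 0.02215 = 0.3648
β_Paxton = 0.00947 / 0.02215 = 0.4275
β_Jessop = 0.02371 / 0.02215 = 1.0704
β_P = Σ w_i β_i = 0.05×0.3585 + 0.35×2.0063 + 0.22×0.3648 + 0.23×0.4275 + 0.15×1.0704 = 1.0593
E(R_P) = R_f + β_P × MRP = 5.01% + 1.0593 × 7.10% = 12.53%

12.53%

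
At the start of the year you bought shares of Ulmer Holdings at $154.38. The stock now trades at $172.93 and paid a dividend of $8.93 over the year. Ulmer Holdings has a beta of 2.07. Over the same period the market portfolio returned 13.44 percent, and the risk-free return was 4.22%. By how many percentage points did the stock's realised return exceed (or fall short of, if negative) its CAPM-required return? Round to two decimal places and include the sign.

-5.51%

Realised HPR = (P1 + D1 − P0) / P0 = (172.93 + 8.93 − 154.38) / 154.38 = 27.48 / 154.38 = 17.8002%
MRP = 13.44% − 4.22% = 9.22%
CAPM required = R_f + β·MRP = 4.22% + 2.07 × 9.22% = 23.3054%
α = realised − required = 17.8002% − 23.3054% = -5.51%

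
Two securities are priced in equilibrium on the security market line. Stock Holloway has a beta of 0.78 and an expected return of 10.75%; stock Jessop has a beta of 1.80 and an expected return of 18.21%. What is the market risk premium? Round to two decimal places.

Both satisfy E(R) = R_f + β·MRP, so the slope of the SML is
MRP = (18.21% − 10.75%) / (1.80 − 0.78) = 7.46% / 1.02 = 7.3137%

7.31%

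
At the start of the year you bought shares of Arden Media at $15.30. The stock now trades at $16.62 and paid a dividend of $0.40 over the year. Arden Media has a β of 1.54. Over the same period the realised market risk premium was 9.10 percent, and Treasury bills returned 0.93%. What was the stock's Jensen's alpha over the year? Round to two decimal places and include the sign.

Realised HPR = (P1 + D1 − P0) / P0 = (16.62 + 0.40 − 15.30) / 15.30 = 1.72 / 15.30 = 11.2418%
CAPM required = R_f + β·MRP = 0.93% + 1.54 × 9.10% = 14.9440%
α = realised − required = 11.2418% − 14.9440% = -3.70%

-3.70%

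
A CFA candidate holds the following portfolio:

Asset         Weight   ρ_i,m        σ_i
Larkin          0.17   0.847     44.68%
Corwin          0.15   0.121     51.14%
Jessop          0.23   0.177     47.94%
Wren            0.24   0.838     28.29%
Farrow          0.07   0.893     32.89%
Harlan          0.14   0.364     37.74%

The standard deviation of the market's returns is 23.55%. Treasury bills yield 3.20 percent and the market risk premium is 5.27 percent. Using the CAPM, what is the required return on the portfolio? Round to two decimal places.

β_Larkin = 0.847 × 44.68% / 23.55% = 1.6070
β_Corwin = 0.121 × 51.14% / 23.55% = 0.2628
β_Jessop = 0.177 × 47.94% / 23.55% = 0.3603
β_Wren = 0.838 × 28.29% / 23.55% = 1.0067
β_Farrow = 0.893 × 32.89% / 23.55% = 1.2472
β_Harlan = 0.364 × 37.74% / 23.55% = 0.5833
β_P = Σ w_i β_i = 0.17×1.6070 + 0.15×0.2628 + 0.23×0.3603 + 0.24×1.0067 + 0.07×1.2472 + 0.14×0.5833 = 0.8061
E(R_P) = R_f + β_P × MRP = 3.20% + 0.8061 × 5.27% = 7.45%

7.45%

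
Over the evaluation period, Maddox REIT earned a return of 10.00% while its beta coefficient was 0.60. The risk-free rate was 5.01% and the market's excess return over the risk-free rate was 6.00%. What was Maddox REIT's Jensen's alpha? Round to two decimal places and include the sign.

+1.39%

CAPM benchmark = R_f + β(R_m − R_f) = 5.01% + 0.60 × 6.00% = 8.6100%
α = actual − benchmark = 10.00% − 8.6100% = +1.39%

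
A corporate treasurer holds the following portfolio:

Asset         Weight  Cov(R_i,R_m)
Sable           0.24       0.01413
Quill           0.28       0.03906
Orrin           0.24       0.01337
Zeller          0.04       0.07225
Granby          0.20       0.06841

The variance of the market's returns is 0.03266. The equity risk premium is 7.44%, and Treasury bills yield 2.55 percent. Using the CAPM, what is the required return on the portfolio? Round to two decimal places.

10.32%

β_Sable = 0.01413 / 0.03266 = 0.4326
β_Quill = 0.03906 / 0.03266 = 1.1960
β_Orrin = 0.01337 / 0.03266 = 0.4094
β_Zeller = 0.07225 / 0.03266 = 2.2122
β_Granby = 0.06841 / 0.03266 = 2.0946
β_P = Σ w_i β_i = 0.24×0.4326 + 0.28×1.1960 + 0.24×0.4094 + 0.04×2.2122 + 0.20×2.0946 = 1.0444
E(R_P) = R_f + β_P × MRP = 2.55% + 1.0444 × 7.44% = 10.32%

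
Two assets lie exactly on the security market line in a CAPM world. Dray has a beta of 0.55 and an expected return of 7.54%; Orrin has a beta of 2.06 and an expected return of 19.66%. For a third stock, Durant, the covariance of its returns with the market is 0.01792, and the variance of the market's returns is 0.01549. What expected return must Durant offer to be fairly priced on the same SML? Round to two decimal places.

MRP = (19.66% − 7.54%) / (2.06 − 0.55) = 8.0265%
R_f = 7.54% − 0.55 × 8.0265% = 3.1254%
β_Durant = Cov / Var(R_m) = 0.01792 / 0.01549 = 1.1569
E(R_Durant) = R_f + β × MRP = 3.1254% + 1.1569 × 8.0265% = 12.41%

12.41%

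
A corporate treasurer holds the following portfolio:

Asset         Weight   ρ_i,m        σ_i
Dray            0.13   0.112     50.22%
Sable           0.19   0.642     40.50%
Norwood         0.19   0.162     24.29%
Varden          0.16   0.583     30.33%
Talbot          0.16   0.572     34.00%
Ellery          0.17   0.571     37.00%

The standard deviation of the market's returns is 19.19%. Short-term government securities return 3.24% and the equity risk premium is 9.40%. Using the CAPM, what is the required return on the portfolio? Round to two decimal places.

11.05%

β_Dray = 0.112 × 50.22% / 19.19% = 0.2931
β_Sable = 0.642 × 40.50% / 19.19% = 1.3549
β_Norwood = 0.162 × 24.29% / 19.19% = 0.2051
β_Varden = 0.583 × 30.33% / 19.19% = 0.9214
β_Talbot = 0.572 × 34.00% / 19.19% = 1.0134
β_Ellery = 0.571 × 37.00% / 19.19% = 1.1009
β_P = Σ w_i β_i = 0.13×0.2931 + 0.19×1.3549 + 0.19×0.2051 + 0.16×0.9214 + 0.16×1.0134 + 0.17×1.1009 = 0.8312
E(R_P) = R_f + β_P × MRP = 3.24% + 0.8312 × 9.40% = 11.05%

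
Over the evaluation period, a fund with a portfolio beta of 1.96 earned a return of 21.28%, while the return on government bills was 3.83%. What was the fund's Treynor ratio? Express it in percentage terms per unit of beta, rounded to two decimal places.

8.90%

Treynor = (R_P − R_f) / β_P = (21.28% − 3.83%) / 1.9600 = 17.45% / 1.9600 = 8.90%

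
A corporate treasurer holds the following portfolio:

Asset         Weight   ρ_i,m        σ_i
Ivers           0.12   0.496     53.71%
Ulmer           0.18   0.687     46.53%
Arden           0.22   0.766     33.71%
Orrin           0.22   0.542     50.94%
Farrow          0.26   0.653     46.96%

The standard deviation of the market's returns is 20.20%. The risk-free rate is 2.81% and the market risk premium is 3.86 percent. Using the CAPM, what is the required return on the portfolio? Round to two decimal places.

8.29%

β_Ivers = 0.496 × 53.71% / 20.20% = 1.3188
β_Ulmer = 0.687 × 46.53% / 20.20% = 1.5825
β_Arden = 0.766 × 33.71% / 20.20% = 1.2783
β_Orrin = 0.542 × 50.94% / 20.20% = 1.3668
β_Farrow = 0.653 × 46.96% / 20.20% = 1.5181
β_P = Σ w_i β_i = 0.12×1.3188 + 0.18×1.5825 + 0.22×1.2783 + 0.22×1.3668 + 0.26×1.5181 = 1.4197
E(R_P) = R_f + β_P × MRP = 2.81% + 1.4197 × 3.86% = 8.29%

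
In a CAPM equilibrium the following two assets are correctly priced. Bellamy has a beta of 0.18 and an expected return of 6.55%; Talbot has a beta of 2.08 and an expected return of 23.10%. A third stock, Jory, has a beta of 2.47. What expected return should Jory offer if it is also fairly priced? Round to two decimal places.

26.50%

MRP (SML slope) = (23.10% − 6.55%) / (2.08 − 0.18) = 16.55% / 1.90 = 8.7105%
R_f (intercept) = 6.55% − 0.18 × 8.7105% = 4.9821%
E(R_Jory) = R_f + β × MRP = 4.9821% + 2.47 × 8.7105% = 26.50%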